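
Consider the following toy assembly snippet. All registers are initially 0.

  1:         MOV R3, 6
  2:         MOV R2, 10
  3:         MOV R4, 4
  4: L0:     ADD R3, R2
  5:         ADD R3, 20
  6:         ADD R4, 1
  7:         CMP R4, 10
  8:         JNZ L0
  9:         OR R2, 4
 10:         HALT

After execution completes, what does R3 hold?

186

R3=6
R2=10
R4=4
R3=6+10=16
R3=16+20=36
R4=4+1=5
CMP R4, 10  (cmp 5,10)
JNZ L0: taken
R3=36+10=46
R3=46+20=66
R4=5+1=6
CMP R4, 10  (cmp 6,10)
JNZ L0: taken
R3=66+10=76
R3=76+20=96
R4=6+1=7
CMP R4, 10  (cmp 7,10)
JNZ L0: taken
R3=96+10=106
R3=106+20=126
R4=7+1=8
CMP R4, 10  (cmp 8,10)
JNZ L0: taken
R3=126+10=136
R3=136+20=156
R4=8+1=9
CMP R4, 10  (cmp 9,10)
JNZ L0: taken
R3=156+10=166
R3=166+20=186
R4=9+1=10
CMP R4, 10  (cmp 10,10)
JNZ L0: not taken
R2=10|4=14
halt.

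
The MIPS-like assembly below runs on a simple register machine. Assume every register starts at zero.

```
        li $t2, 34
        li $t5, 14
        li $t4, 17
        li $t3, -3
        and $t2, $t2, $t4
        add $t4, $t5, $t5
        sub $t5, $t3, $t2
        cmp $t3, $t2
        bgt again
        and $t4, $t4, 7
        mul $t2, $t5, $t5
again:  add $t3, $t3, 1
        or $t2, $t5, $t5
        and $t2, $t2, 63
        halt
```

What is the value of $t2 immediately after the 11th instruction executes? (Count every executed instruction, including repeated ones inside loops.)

9

li $t2, 34 → $t2=34
li $t5, 14 → $t5=14
li $t4, 17 → $t4=17
li $t3, -3 → $t3=-3
and $t2, $t2, $t4 → $t2=34&17=0
add $t4, $t5, $t5 → $t4=14+14=28
sub $t5, $t3, $t2 → $t5=(-3)-0=-3
cmp $t3, $t2  (cmp -3,0)
bgt again: not taken
and $t4, $t4, 7 → $t4=28&7=4
mul $t2, $t5, $t5 → $t2=(-3)*(-3)=9
After step 11: $t2 = 9.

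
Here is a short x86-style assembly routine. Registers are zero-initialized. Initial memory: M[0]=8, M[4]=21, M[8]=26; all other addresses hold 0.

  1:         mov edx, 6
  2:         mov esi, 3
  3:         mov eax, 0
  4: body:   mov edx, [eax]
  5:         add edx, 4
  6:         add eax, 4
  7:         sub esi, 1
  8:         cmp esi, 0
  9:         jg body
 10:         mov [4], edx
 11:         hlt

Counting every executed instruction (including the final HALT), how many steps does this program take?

edx=6
esi=3
eax=0
edx=M[0]=8
edx=8+4=12
eax=0+4=4
esi=3-1=2
cmp esi, 0  (cmp 2,0)
jg body: taken
edx=M[4]=21
edx=21+4=25
eax=4+4=8
esi=2-1=1
cmp esi, 0  (cmp 1,0)
jg body: taken
edx=M[8]=26
edx=26+4=30
eax=8+4=12
esi=1-1=0
cmp esi, 0  (cmp 0,0)
jg body: not taken
mov [4], edx → M[4]=30
halt.
Total executed instructions: 23.

23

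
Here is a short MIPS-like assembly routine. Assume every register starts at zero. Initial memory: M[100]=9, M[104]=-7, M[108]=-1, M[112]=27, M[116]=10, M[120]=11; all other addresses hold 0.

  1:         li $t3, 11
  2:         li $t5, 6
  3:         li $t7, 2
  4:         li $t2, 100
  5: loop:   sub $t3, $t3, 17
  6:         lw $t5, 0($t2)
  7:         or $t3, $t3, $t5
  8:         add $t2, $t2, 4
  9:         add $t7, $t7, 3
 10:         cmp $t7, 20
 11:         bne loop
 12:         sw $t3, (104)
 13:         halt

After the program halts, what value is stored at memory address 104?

-33

li $t3, 11 → $t3=11
li $t5, 6 → $t5=6
li $t7, 2 → $t7=2
li $t2, 100 → $t2=100
sub $t3, $t3, 17 → $t3=11-17=-6
lw $t5, 0($t2) → $t5=M[100]=9
or $t3, $t3, $t5 → $t3=(-6)|9=-5
add $t2, $t2, 4 → $t2=100+4=104
add $t7, $t7, 3 → $t7=2+3=5
cmp $t7, 20  (cmp 5,20)
bne loop: taken
sub $t3, $t3, 17 → $t3=(-5)-17=-22
lw $t5, 0($t2) → $t5=M[104]=-7
or $t3, $t3, $t5 → $t3=(-22)|(-7)=-5
add $t2, $t2, 4 → $t2=104+4=108
add $t7, $t7, 3 → $t7=5+3=8
cmp $t7, 20  (cmp 8,20)
bne loop: taken
sub $t3, $t3, 17 → $t3=(-5)-17=-22
lw $t5, 0($t2) → $t5=M[108]=-1
or $t3, $t3, $t5 → $t3=(-22)|(-1)=-1
add $t2, $t2, 4 → $t2=108+4=112
add $t7, $t7, 3 → $t7=8+3=11
cmp $t7, 20  (cmp 11,20)
bne loop: taken
sub $t3, $t3, 17 → $t3=(-1)-17=-18
lw $t5, 0($t2) → $t5=M[112]=27
or $t3, $t3, $t5 → $t3=(-18)|27=-1
add $t2, $t2, 4 → $t2=112+4=116
add $t7, $t7, 3 → $t7=11+3=14
cmp $t7, 20  (cmp 14,20)
bne loop: taken
sub $t3, $t3, 17 → $t3=(-1)-17=-18
lw $t5, 0($t2) → $t5=M[116]=10
or $t3, $t3, $t5 → $t3=(-18)|10=-18
add $t2, $t2, 4 → $t2=116+4=120
add $t7, $t7, 3 → $t7=14+3=17
cmp $t7, 20  (cmp 17,20)
bne loop: taken
sub $t3, $t3, 17 → $t3=(-18)-17=-35
lw $t5, 0($t2) → $t5=M[120]=11
or $t3, $t3, $t5 → $t3=(-35)|11=-33
add $t2, $t2, 4 → $t2=120+4=124
add $t7, $t7, 3 → $t7=17+3=20
cmp $t7, 20  (cmp 20,20)
bne loop: not taken
sw $t3, (104) → M[104]=-33
halt.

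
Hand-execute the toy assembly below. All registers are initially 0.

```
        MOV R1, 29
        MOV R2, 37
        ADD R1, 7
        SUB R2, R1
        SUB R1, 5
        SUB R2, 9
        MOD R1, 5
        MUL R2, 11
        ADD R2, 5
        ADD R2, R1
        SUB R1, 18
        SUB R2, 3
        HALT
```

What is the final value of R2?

-85

after MOV R1, 29: R1=29
after MOV R2, 37: R2=37
after ADD R1, 7: R1=29+7=36
after SUB R2, R1: R2=37-36=1
after SUB R1, 5: R1=36-5=31
after SUB R2, 9: R2=1-9=-8
after MOD R1, 5: R1=31%5=1
after MUL R2, 11: R2=(-8)*11=-88
after ADD R2, 5: R2=(-88)+5=-83
after ADD R2, R1: R2=(-83)+1=-82
after SUB R1, 18: R1=1-18=-17
after SUB R2, 3: R2=(-82)-3=-85
halt.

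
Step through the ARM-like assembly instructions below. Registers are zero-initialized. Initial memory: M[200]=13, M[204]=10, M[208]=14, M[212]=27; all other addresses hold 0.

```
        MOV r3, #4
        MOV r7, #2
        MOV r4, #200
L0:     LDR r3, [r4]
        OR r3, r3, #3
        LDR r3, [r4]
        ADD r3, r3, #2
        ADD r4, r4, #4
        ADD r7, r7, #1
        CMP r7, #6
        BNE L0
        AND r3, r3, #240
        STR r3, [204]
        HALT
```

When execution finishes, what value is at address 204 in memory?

16

after MOV r3, #4: r3=4
after MOV r7, #2: r7=2
after MOV r4, #200: r4=200
after LDR r3, [r4]: r3=M[200]=13
after OR r3, r3, #3: r3=13|3=15
after LDR r3, [r4]: r3=M[200]=13
after ADD r3, r3, #2: r3=13+2=15
after ADD r4, r4, #4: r4=200+4=204
after ADD r7, r7, #1: r7=2+1=3
CMP r7, #6  (cmp 3,6)
BNE L0: taken
after LDR r3, [r4]: r3=M[204]=10
after OR r3, r3, #3: r3=10|3=11
after LDR r3, [r4]: r3=M[204]=10
after ADD r3, r3, #2: r3=10+2=12
after ADD r4, r4, #4: r4=204+4=208
after ADD r7, r7, #1: r7=3+1=4
CMP r7, #6  (cmp 4,6)
BNE L0: taken
after LDR r3, [r4]: r3=M[208]=14
after OR r3, r3, #3: r3=14|3=15
after LDR r3, [r4]: r3=M[208]=14
after ADD r3, r3, #2: r3=14+2=16
after ADD r4, r4, #4: r4=208+4=212
after ADD r7, r7, #1: r7=4+1=5
CMP r7, #6  (cmp 5,6)
BNE L0: taken
after LDR r3, [r4]: r3=M[212]=27
after OR r3, r3, #3: r3=27|3=27
after LDR r3, [r4]: r3=M[212]=27
after ADD r3, r3, #2: r3=27+2=29
after ADD r4, r4, #4: r4=212+4=216
after ADD r7, r7, #1: r7=5+1=6
CMP r7, #6  (cmp 6,6)
BNE L0: not taken
after AND r3, r3, #240: r3=29&240=16
STR r3, [204] → M[204]=16
halt.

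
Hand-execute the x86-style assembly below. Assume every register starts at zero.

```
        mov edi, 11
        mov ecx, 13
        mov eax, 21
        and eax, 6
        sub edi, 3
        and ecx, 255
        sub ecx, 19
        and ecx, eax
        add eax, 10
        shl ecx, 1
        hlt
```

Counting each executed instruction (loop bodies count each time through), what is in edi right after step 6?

mov edi, 11 → edi=11
mov ecx, 13 → ecx=13
mov eax, 21 → eax=21
and eax, 6 → eax=21&6=4
sub edi, 3 → edi=11-3=8
and ecx, 255 → ecx=13&255=13
After step 6: edi = 8.

8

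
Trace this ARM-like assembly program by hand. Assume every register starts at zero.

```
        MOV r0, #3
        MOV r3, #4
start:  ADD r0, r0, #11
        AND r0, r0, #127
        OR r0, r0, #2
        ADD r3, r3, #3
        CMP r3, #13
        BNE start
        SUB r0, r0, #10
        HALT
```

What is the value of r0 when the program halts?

28

r0=3
r3=4
r0=3+11=14
r0=14&127=14
r0=14|2=14
r3=4+3=7
CMP r3, #13  (cmp 7,13)
BNE start: taken
r0=14+11=25
r0=25&127=25
r0=25|2=27
r3=7+3=10
CMP r3, #13  (cmp 10,13)
BNE start: taken
r0=27+11=38
r0=38&127=38
r0=38|2=38
r3=10+3=13
CMP r3, #13  (cmp 13,13)
BNE start: not taken
r0=38-10=28
halt.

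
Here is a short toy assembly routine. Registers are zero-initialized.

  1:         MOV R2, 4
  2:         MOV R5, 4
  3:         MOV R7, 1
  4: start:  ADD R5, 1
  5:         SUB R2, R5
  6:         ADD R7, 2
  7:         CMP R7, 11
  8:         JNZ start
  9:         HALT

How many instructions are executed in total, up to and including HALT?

R2=4
R5=4
R7=1
R5=4+1=5
R2=4-5=-1
R7=1+2=3
CMP R7, 11  (cmp 3,11)
JNZ start: taken
R5=5+1=6
R2=(-1)-6=-7
R7=3+2=5
CMP R7, 11  (cmp 5,11)
JNZ start: taken
R5=6+1=7
R2=(-7)-7=-14
R7=5+2=7
CMP R7, 11  (cmp 7,11)
JNZ start: taken
R5=7+1=8
R2=(-14)-8=-22
R7=7+2=9
CMP R7, 11  (cmp 9,11)
JNZ start: taken
R5=8+1=9
R2=(-22)-9=-31
R7=9+2=11
CMP R7, 11  (cmp 11,11)
JNZ start: not taken
halt.
Total executed instructions: 29.

29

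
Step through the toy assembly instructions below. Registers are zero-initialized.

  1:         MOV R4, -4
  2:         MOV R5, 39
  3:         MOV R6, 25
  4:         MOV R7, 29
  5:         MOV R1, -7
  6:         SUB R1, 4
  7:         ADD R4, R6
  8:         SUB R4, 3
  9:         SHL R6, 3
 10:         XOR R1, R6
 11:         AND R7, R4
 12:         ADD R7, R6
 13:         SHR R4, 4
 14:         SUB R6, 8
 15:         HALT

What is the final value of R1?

-195

MOV R4, -4 → R4=-4
MOV R5, 39 → R5=39
MOV R6, 25 → R6=25
MOV R7, 29 → R7=29
MOV R1, -7 → R1=-7
SUB R1, 4 → R1=(-7)-4=-11
ADD R4, R6 → R4=(-4)+25=21
SUB R4, 3 → R4=21-3=18
SHL R6, 3 → R6=25<<3=200
XOR R1, R6 → R1=(-11)^200=-195
AND R7, R4 → R7=29&18=16
ADD R7, R6 → R7=16+200=216
SHR R4, 4 → R4=18>>4=1
SUB R6, 8 → R6=200-8=192
halt.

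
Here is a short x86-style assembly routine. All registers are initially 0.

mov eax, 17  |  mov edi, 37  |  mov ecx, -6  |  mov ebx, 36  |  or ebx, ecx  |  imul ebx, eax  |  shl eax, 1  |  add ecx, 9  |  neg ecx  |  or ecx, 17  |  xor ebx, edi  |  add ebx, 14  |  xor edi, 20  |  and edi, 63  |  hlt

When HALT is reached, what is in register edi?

eax=17
edi=37
ecx=-6
ebx=36
ebx=36|(-6)=-2
ebx=(-2)*17=-34
eax=17<<1=34
ecx=(-6)+9=3
ecx=-(3)=-3
ecx=(-3)|17=-3
ebx=(-34)^37=-5
ebx=(-5)+14=9
edi=37^20=49
edi=49&63=49
halt.

49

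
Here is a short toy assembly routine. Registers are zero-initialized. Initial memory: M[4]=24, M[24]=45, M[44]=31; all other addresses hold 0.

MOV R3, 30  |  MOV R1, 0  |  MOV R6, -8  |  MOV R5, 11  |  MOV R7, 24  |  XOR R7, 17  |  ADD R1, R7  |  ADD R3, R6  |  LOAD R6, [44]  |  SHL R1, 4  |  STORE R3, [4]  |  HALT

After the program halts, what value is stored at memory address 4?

22

R3=30
R1=0
R6=-8
R5=11
R7=24
R7=24^17=9
R1=0+9=9
R3=30+(-8)=22
R6=M[44]=31
R1=9<<4=144
STORE R3, [4] → M[4]=22
halt.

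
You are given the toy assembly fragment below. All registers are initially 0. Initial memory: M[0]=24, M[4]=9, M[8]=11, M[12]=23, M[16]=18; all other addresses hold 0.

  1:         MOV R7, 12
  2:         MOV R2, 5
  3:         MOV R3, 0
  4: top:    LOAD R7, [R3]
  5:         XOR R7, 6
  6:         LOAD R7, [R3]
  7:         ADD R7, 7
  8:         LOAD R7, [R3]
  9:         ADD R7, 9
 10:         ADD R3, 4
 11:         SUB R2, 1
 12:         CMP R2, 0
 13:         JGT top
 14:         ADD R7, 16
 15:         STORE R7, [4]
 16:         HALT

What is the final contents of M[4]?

43

MOV R7, 12 → R7=12
MOV R2, 5 → R2=5
MOV R3, 0 → R3=0
LOAD R7, [R3] → R7=M[0]=24
XOR R7, 6 → R7=24^6=30
LOAD R7, [R3] → R7=M[0]=24
ADD R7, 7 → R7=24+7=31
LOAD R7, [R3] → R7=M[0]=24
ADD R7, 9 → R7=24+9=33
ADD R3, 4 → R3=0+4=4
SUB R2, 1 → R2=5-1=4
CMP R2, 0  (cmp 4,0)
JGT top: taken
LOAD R7, [R3] → R7=M[4]=9
XOR R7, 6 → R7=9^6=15
LOAD R7, [R3] → R7=M[4]=9
ADD R7, 7 → R7=9+7=16
LOAD R7, [R3] → R7=M[4]=9
ADD R7, 9 → R7=9+9=18
ADD R3, 4 → R3=4+4=8
SUB R2, 1 → R2=4-1=3
CMP R2, 0  (cmp 3,0)
JGT top: taken
LOAD R7, [R3] → R7=M[8]=11
XOR R7, 6 → R7=11^6=13
LOAD R7, [R3] → R7=M[8]=11
ADD R7, 7 → R7=11+7=18
LOAD R7, [R3] → R7=M[8]=11
ADD R7, 9 → R7=11+9=20
ADD R3, 4 → R3=8+4=12
SUB R2, 1 → R2=3-1=2
CMP R2, 0  (cmp 2,0)
JGT top: taken
LOAD R7, [R3] → R7=M[12]=23
XOR R7, 6 → R7=23^6=17
LOAD R7, [R3] → R7=M[12]=23
ADD R7, 7 → R7=23+7=30
LOAD R7, [R3] → R7=M[12]=23
ADD R7, 9 → R7=23+9=32
ADD R3, 4 → R3=12+4=16
SUB R2, 1 → R2=2-1=1
CMP R2, 0  (cmp 1,0)
JGT top: taken
LOAD R7, [R3] → R7=M[16]=18
XOR R7, 6 → R7=18^6=20
LOAD R7, [R3] → R7=M[16]=18
ADD R7, 7 → R7=18+7=25
LOAD R7, [R3] → R7=M[16]=18
ADD R7, 9 → R7=18+9=27
ADD R3, 4 → R3=16+4=20
SUB R2, 1 → R2=1-1=0
CMP R2, 0  (cmp 0,0)
JGT top: not taken
ADD R7, 16 → R7=27+16=43
STORE R7, [4] → M[4]=43
halt.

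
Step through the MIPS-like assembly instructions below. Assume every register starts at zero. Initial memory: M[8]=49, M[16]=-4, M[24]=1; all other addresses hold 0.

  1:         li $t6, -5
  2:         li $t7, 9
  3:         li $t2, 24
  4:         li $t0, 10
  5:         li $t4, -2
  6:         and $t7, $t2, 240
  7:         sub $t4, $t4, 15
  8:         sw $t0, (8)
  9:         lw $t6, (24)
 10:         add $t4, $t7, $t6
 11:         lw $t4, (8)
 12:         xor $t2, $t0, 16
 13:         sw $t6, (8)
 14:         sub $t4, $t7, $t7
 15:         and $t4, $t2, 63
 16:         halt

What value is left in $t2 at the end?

26

$t6=-5
$t7=9
$t2=24
$t0=10
$t4=-2
$t7=24&240=16
$t4=(-2)-15=-17
sw $t0, (8) → M[8]=10
$t6=M[24]=1
$t4=16+1=17
$t4=M[8]=10
$t2=10^16=26
sw $t6, (8) → M[8]=1
$t4=16-16=0
$t4=26&63=26
halt.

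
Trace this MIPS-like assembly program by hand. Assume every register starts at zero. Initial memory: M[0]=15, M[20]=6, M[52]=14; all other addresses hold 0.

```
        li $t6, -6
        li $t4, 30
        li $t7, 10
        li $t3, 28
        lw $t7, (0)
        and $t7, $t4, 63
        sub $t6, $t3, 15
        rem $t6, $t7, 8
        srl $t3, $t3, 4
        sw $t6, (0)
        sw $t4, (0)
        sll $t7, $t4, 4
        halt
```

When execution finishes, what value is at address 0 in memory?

30

after li $t6, -6: $t6=-6
after li $t4, 30: $t4=30
after li $t7, 10: $t7=10
after li $t3, 28: $t3=28
after lw $t7, (0): $t7=M[0]=15
after and $t7, $t4, 63: $t7=30&63=30
after sub $t6, $t3, 15: $t6=28-15=13
after rem $t6, $t7, 8: $t6=30%8=6
after srl $t3, $t3, 4: $t3=28>>4=1
sw $t6, (0) → M[0]=6
sw $t4, (0) → M[0]=30
after sll $t7, $t4, 4: $t7=30<<4=480
halt.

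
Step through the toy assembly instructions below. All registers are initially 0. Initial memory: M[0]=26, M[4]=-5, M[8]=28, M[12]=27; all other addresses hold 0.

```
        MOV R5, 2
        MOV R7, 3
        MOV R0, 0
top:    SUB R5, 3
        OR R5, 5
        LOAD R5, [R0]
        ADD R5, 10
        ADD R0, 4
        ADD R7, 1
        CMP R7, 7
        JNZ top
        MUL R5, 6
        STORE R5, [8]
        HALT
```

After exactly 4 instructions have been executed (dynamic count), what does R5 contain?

-1

MOV R5, 2 → R5=2
MOV R7, 3 → R7=3
MOV R0, 0 → R0=0
SUB R5, 3 → R5=2-3=-1
After step 4: R5 = -1.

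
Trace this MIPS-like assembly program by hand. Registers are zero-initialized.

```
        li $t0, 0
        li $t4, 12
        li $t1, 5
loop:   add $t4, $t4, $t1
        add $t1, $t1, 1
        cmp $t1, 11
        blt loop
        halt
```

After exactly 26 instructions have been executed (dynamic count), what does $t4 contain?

$t0=0
$t4=12
$t1=5
$t4=12+5=17
$t1=5+1=6
cmp $t1, 11  (cmp 6,11)
blt loop: taken
$t4=17+6=23
$t1=6+1=7
cmp $t1, 11  (cmp 7,11)
blt loop: taken
$t4=23+7=30
$t1=7+1=8
cmp $t1, 11  (cmp 8,11)
blt loop: taken
$t4=30+8=38
$t1=8+1=9
cmp $t1, 11  (cmp 9,11)
blt loop: taken
$t4=38+9=47
$t1=9+1=10
cmp $t1, 11  (cmp 10,11)
blt loop: taken
$t4=47+10=57
$t1=10+1=11
cmp $t1, 11  (cmp 11,11)
After step 26: $t4 = 57.

57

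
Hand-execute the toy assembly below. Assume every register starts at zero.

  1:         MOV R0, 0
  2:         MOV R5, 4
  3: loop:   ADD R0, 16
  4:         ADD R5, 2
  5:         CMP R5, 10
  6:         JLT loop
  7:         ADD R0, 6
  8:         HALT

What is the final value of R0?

MOV R0, 0 → R0=0
MOV R5, 4 → R5=4
ADD R0, 16 → R0=0+16=16
ADD R5, 2 → R5=4+2=6
CMP R5, 10  (cmp 6,10)
JLT loop: taken
ADD R0, 16 → R0=16+16=32
ADD R5, 2 → R5=6+2=8
CMP R5, 10  (cmp 8,10)
JLT loop: taken
ADD R0, 16 → R0=32+16=48
ADD R5, 2 → R5=8+2=10
CMP R5, 10  (cmp 10,10)
JLT loop: not taken
ADD R0, 6 → R0=48+6=54
halt.

54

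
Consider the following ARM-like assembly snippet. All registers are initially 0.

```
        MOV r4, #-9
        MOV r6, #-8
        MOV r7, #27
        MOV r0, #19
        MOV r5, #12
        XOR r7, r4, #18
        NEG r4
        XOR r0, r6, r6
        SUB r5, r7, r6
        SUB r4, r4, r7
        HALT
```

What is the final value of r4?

36

MOV r4, #-9 → r4=-9
MOV r6, #-8 → r6=-8
MOV r7, #27 → r7=27
MOV r0, #19 → r0=19
MOV r5, #12 → r5=12
XOR r7, r4, #18 → r7=(-9)^18=-27
NEG r4 → r4=-(-9)=9
XOR r0, r6, r6 → r0=(-8)^(-8)=0
SUB r5, r7, r6 → r5=(-27)-(-8)=-19
SUB r4, r4, r7 → r4=9-(-27)=36
halt.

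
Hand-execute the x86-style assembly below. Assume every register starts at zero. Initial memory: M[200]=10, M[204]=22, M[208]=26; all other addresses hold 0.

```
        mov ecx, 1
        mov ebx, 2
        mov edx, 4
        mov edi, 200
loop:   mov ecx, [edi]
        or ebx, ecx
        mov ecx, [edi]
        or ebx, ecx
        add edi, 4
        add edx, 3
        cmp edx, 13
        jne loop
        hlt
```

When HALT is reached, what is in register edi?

mov ecx, 1 → ecx=1
mov ebx, 2 → ebx=2
mov edx, 4 → edx=4
mov edi, 200 → edi=200
mov ecx, [edi] → ecx=M[200]=10
or ebx, ecx → ebx=2|10=10
mov ecx, [edi] → ecx=M[200]=10
or ebx, ecx → ebx=10|10=10
add edi, 4 → edi=200+4=204
add edx, 3 → edx=4+3=7
cmp edx, 13  (cmp 7,13)
jne loop: taken
mov ecx, [edi] → ecx=M[204]=22
or ebx, ecx → ebx=10|22=30
mov ecx, [edi] → ecx=M[204]=22
or ebx, ecx → ebx=30|22=30
add edi, 4 → edi=204+4=208
add edx, 3 → edx=7+3=10
cmp edx, 13  (cmp 10,13)
jne loop: taken
mov ecx, [edi] → ecx=M[208]=26
or ebx, ecx → ebx=30|26=30
mov ecx, [edi] → ecx=M[208]=26
or ebx, ecx → ebx=30|26=30
add edi, 4 → edi=208+4=212
add edx, 3 → edx=10+3=13
cmp edx, 13  (cmp 13,13)
jne loop: not taken
halt.

212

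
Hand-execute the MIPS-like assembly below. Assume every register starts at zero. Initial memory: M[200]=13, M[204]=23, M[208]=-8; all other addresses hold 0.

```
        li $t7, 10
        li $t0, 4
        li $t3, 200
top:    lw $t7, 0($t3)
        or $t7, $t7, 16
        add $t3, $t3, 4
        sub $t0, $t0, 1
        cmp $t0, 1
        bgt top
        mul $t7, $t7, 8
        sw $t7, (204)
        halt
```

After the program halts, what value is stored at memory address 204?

-64

li $t7, 10 → $t7=10
li $t0, 4 → $t0=4
li $t3, 200 → $t3=200
lw $t7, 0($t3) → $t7=M[200]=13
or $t7, $t7, 16 → $t7=13|16=29
add $t3, $t3, 4 → $t3=200+4=204
sub $t0, $t0, 1 → $t0=4-1=3
cmp $t0, 1  (cmp 3,1)
bgt top: taken
lw $t7, 0($t3) → $t7=M[204]=23
or $t7, $t7, 16 → $t7=23|16=23
add $t3, $t3, 4 → $t3=204+4=208
sub $t0, $t0, 1 → $t0=3-1=2
cmp $t0, 1  (cmp 2,1)
bgt top: taken
lw $t7, 0($t3) → $t7=M[208]=-8
or $t7, $t7, 16 → $t7=(-8)|16=-8
add $t3, $t3, 4 → $t3=208+4=212
sub $t0, $t0, 1 → $t0=2-1=1
cmp $t0, 1  (cmp 1,1)
bgt top: not taken
mul $t7, $t7, 8 → $t7=(-8)*8=-64
sw $t7, (204) → M[204]=-64
halt.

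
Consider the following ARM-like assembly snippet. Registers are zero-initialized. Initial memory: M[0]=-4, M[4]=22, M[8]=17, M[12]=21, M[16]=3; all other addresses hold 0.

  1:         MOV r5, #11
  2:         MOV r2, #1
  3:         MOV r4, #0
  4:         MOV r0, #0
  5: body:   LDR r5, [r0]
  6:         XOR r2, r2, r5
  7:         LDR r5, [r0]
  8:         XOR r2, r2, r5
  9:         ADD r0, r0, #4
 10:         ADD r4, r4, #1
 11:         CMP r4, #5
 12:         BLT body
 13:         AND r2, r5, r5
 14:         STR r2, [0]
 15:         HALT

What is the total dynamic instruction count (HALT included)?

47

MOV r5, #11 → r5=11
MOV r2, #1 → r2=1
MOV r4, #0 → r4=0
MOV r0, #0 → r0=0
LDR r5, [r0] → r5=M[0]=-4
XOR r2, r2, r5 → r2=1^(-4)=-3
LDR r5, [r0] → r5=M[0]=-4
XOR r2, r2, r5 → r2=(-3)^(-4)=1
ADD r0, r0, #4 → r0=0+4=4
ADD r4, r4, #1 → r4=0+1=1
CMP r4, #5  (cmp 1,5)
BLT body: taken
LDR r5, [r0] → r5=M[4]=22
XOR r2, r2, r5 → r2=1^22=23
LDR r5, [r0] → r5=M[4]=22
XOR r2, r2, r5 → r2=23^22=1
ADD r0, r0, #4 → r0=4+4=8
ADD r4, r4, #1 → r4=1+1=2
CMP r4, #5  (cmp 2,5)
BLT body: taken
LDR r5, [r0] → r5=M[8]=17
XOR r2, r2, r5 → r2=1^17=16
LDR r5, [r0] → r5=M[8]=17
XOR r2, r2, r5 → r2=16^17=1
ADD r0, r0, #4 → r0=8+4=12
ADD r4, r4, #1 → r4=2+1=3
CMP r4, #5  (cmp 3,5)
BLT body: taken
LDR r5, [r0] → r5=M[12]=21
XOR r2, r2, r5 → r2=1^21=20
LDR r5, [r0] → r5=M[12]=21
XOR r2, r2, r5 → r2=20^21=1
ADD r0, r0, #4 → r0=12+4=16
ADD r4, r4, #1 → r4=3+1=4
CMP r4, #5  (cmp 4,5)
BLT body: taken
LDR r5, [r0] → r5=M[16]=3
XOR r2, r2, r5 → r2=1^3=2
LDR r5, [r0] → r5=M[16]=3
XOR r2, r2, r5 → r2=2^3=1
ADD r0, r0, #4 → r0=16+4=20
ADD r4, r4, #1 → r4=4+1=5
CMP r4, #5  (cmp 5,5)
BLT body: not taken
AND r2, r5, r5 → r2=3&3=3
STR r2, [0] → M[0]=3
halt.
Total executed instructions: 47.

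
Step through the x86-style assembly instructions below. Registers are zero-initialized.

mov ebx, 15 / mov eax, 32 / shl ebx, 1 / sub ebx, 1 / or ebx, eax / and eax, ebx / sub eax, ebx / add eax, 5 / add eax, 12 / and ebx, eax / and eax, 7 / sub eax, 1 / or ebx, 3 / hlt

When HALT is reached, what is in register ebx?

55

mov ebx, 15 → ebx=15
mov eax, 32 → eax=32
shl ebx, 1 → ebx=15<<1=30
sub ebx, 1 → ebx=30-1=29
or ebx, eax → ebx=29|32=61
and eax, ebx → eax=32&61=32
sub eax, ebx → eax=32-61=-29
add eax, 5 → eax=(-29)+5=-24
add eax, 12 → eax=(-24)+12=-12
and ebx, eax → ebx=61&(-12)=52
and eax, 7 → eax=(-12)&7=4
sub eax, 1 → eax=4-1=3
or ebx, 3 → ebx=52|3=55
halt.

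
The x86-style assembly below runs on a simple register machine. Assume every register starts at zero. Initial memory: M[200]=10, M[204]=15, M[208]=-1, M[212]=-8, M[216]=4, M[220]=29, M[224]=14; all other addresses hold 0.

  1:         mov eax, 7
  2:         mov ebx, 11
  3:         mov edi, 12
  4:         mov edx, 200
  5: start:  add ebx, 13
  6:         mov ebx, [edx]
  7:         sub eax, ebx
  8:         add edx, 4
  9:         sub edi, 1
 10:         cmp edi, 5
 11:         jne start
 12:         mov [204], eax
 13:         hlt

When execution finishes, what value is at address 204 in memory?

after mov eax, 7: eax=7
after mov ebx, 11: ebx=11
after mov edi, 12: edi=12
after mov edx, 200: edx=200
after add ebx, 13: ebx=11+13=24
after mov ebx, [edx]: ebx=M[200]=10
after sub eax, ebx: eax=7-10=-3
after add edx, 4: edx=200+4=204
after sub edi, 1: edi=12-1=11
cmp edi, 5  (cmp 11,5)
jne start: taken
after add ebx, 13: ebx=10+13=23
after mov ebx, [edx]: ebx=M[204]=15
after sub eax, ebx: eax=(-3)-15=-18
after add edx, 4: edx=204+4=208
after sub edi, 1: edi=11-1=10
cmp edi, 5  (cmp 10,5)
jne start: taken
after add ebx, 13: ebx=15+13=28
after mov ebx, [edx]: ebx=M[208]=-1
after sub eax, ebx: eax=(-18)-(-1)=-17
after add edx, 4: edx=208+4=212
after sub edi, 1: edi=10-1=9
cmp edi, 5  (cmp 9,5)
jne start: taken
after add ebx, 13: ebx=(-1)+13=12
after mov ebx, [edx]: ebx=M[212]=-8
after sub eax, ebx: eax=(-17)-(-8)=-9
after add edx, 4: edx=212+4=216
after sub edi, 1: edi=9-1=8
cmp edi, 5  (cmp 8,5)
jne start: taken
after add ebx, 13: ebx=(-8)+13=5
after mov ebx, [edx]: ebx=M[216]=4
after sub eax, ebx: eax=(-9)-4=-13
after add edx, 4: edx=216+4=220
after sub edi, 1: edi=8-1=7
cmp edi, 5  (cmp 7,5)
jne start: taken
after add ebx, 13: ebx=4+13=17
after mov ebx, [edx]: ebx=M[220]=29
after sub eax, ebx: eax=(-13)-29=-42
after add edx, 4: edx=220+4=224
after sub edi, 1: edi=7-1=6
cmp edi, 5  (cmp 6,5)
jne start: taken
after add ebx, 13: ebx=29+13=42
after mov ebx, [edx]: ebx=M[224]=14
after sub eax, ebx: eax=(-42)-14=-56
after add edx, 4: edx=224+4=228
after sub edi, 1: edi=6-1=5
cmp edi, 5  (cmp 5,5)
jne start: not taken
mov [204], eax → M[204]=-56
halt.

-56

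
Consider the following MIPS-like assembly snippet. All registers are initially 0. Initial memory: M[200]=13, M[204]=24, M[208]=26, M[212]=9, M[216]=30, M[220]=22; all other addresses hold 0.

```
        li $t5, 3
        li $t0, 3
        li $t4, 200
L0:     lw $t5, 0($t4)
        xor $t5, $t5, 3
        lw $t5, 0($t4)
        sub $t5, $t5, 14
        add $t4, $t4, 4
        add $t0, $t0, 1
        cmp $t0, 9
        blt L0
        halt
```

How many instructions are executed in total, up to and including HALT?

52

li $t5, 3 → $t5=3
li $t0, 3 → $t0=3
li $t4, 200 → $t4=200
lw $t5, 0($t4) → $t5=M[200]=13
xor $t5, $t5, 3 → $t5=13^3=14
lw $t5, 0($t4) → $t5=M[200]=13
sub $t5, $t5, 14 → $t5=13-14=-1
add $t4, $t4, 4 → $t4=200+4=204
add $t0, $t0, 1 → $t0=3+1=4
cmp $t0, 9  (cmp 4,9)
blt L0: taken
lw $t5, 0($t4) → $t5=M[204]=24
xor $t5, $t5, 3 → $t5=24^3=27
lw $t5, 0($t4) → $t5=M[204]=24
sub $t5, $t5, 14 → $t5=24-14=10
add $t4, $t4, 4 → $t4=204+4=208
add $t0, $t0, 1 → $t0=4+1=5
cmp $t0, 9  (cmp 5,9)
blt L0: taken
lw $t5, 0($t4) → $t5=M[208]=26
xor $t5, $t5, 3 → $t5=26^3=25
lw $t5, 0($t4) → $t5=M[208]=26
sub $t5, $t5, 14 → $t5=26-14=12
add $t4, $t4, 4 → $t4=208+4=212
add $t0, $t0, 1 → $t0=5+1=6
cmp $t0, 9  (cmp 6,9)
blt L0: taken
lw $t5, 0($t4) → $t5=M[212]=9
xor $t5, $t5, 3 → $t5=9^3=10
lw $t5, 0($t4) → $t5=M[212]=9
sub $t5, $t5, 14 → $t5=9-14=-5
add $t4, $t4, 4 → $t4=212+4=216
add $t0, $t0, 1 → $t0=6+1=7
cmp $t0, 9  (cmp 7,9)
blt L0: taken
lw $t5, 0($t4) → $t5=M[216]=30
xor $t5, $t5, 3 → $t5=30^3=29
lw $t5, 0($t4) → $t5=M[216]=30
sub $t5, $t5, 14 → $t5=30-14=16
add $t4, $t4, 4 → $t4=216+4=220
add $t0, $t0, 1 → $t0=7+1=8
cmp $t0, 9  (cmp 8,9)
blt L0: taken
lw $t5, 0($t4) → $t5=M[220]=22
xor $t5, $t5, 3 → $t5=22^3=21
lw $t5, 0($t4) → $t5=M[220]=22
sub $t5, $t5, 14 → $t5=22-14=8
add $t4, $t4, 4 → $t4=220+4=224
add $t0, $t0, 1 → $t0=8+1=9
cmp $t0, 9  (cmp 9,9)
blt L0: not taken
halt.
Total executed instructions: 52.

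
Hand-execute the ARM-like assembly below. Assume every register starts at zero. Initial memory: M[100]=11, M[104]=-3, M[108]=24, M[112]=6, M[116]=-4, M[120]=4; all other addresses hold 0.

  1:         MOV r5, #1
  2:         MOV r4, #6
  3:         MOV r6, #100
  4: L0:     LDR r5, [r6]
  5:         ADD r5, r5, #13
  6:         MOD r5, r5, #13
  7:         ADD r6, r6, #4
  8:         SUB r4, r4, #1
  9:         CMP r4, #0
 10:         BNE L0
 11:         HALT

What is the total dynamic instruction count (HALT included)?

MOV r5, #1 → r5=1
MOV r4, #6 → r4=6
MOV r6, #100 → r6=100
LDR r5, [r6] → r5=M[100]=11
ADD r5, r5, #13 → r5=11+13=24
MOD r5, r5, #13 → r5=24%13=11
ADD r6, r6, #4 → r6=100+4=104
SUB r4, r4, #1 → r4=6-1=5
CMP r4, #0  (cmp 5,0)
BNE L0: taken
LDR r5, [r6] → r5=M[104]=-3
ADD r5, r5, #13 → r5=(-3)+13=10
MOD r5, r5, #13 → r5=10%13=10
ADD r6, r6, #4 → r6=104+4=108
SUB r4, r4, #1 → r4=5-1=4
CMP r4, #0  (cmp 4,0)
BNE L0: taken
LDR r5, [r6] → r5=M[108]=24
ADD r5, r5, #13 → r5=24+13=37
MOD r5, r5, #13 → r5=37%13=11
ADD r6, r6, #4 → r6=108+4=112
SUB r4, r4, #1 → r4=4-1=3
CMP r4, #0  (cmp 3,0)
BNE L0: taken
LDR r5, [r6] → r5=M[112]=6
ADD r5, r5, #13 → r5=6+13=19
MOD r5, r5, #13 → r5=19%13=6
ADD r6, r6, #4 → r6=112+4=116
SUB r4, r4, #1 → r4=3-1=2
CMP r4, #0  (cmp 2,0)
BNE L0: taken
LDR r5, [r6] → r5=M[116]=-4
ADD r5, r5, #13 → r5=(-4)+13=9
MOD r5, r5, #13 → r5=9%13=9
ADD r6, r6, #4 → r6=116+4=120
SUB r4, r4, #1 → r4=2-1=1
CMP r4, #0  (cmp 1,0)
BNE L0: taken
LDR r5, [r6] → r5=M[120]=4
ADD r5, r5, #13 → r5=4+13=17
MOD r5, r5, #13 → r5=17%13=4
ADD r6, r6, #4 → r6=120+4=124
SUB r4, r4, #1 → r4=1-1=0
CMP r4, #0  (cmp 0,0)
BNE L0: not taken
halt.
Total executed instructions: 46.

46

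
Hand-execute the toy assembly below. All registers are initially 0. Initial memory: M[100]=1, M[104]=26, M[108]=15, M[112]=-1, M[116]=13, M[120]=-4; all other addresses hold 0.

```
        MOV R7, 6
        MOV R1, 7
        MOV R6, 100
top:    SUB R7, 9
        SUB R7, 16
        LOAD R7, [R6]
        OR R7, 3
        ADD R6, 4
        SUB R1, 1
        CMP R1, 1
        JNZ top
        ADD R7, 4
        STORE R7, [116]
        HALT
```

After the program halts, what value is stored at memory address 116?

3

after MOV R7, 6: R7=6
after MOV R1, 7: R1=7
after MOV R6, 100: R6=100
after SUB R7, 9: R7=6-9=-3
after SUB R7, 16: R7=(-3)-16=-19
after LOAD R7, [R6]: R7=M[100]=1
after OR R7, 3: R7=1|3=3
after ADD R6, 4: R6=100+4=104
after SUB R1, 1: R1=7-1=6
CMP R1, 1  (cmp 6,1)
JNZ top: taken
after SUB R7, 9: R7=3-9=-6
after SUB R7, 16: R7=(-6)-16=-22
after LOAD R7, [R6]: R7=M[104]=26
after OR R7, 3: R7=26|3=27
after ADD R6, 4: R6=104+4=108
after SUB R1, 1: R1=6-1=5
CMP R1, 1  (cmp 5,1)
JNZ top: taken
after SUB R7, 9: R7=27-9=18
after SUB R7, 16: R7=18-16=2
after LOAD R7, [R6]: R7=M[108]=15
after OR R7, 3: R7=15|3=15
after ADD R6, 4: R6=108+4=112
after SUB R1, 1: R1=5-1=4
CMP R1, 1  (cmp 4,1)
JNZ top: taken
after SUB R7, 9: R7=15-9=6
after SUB R7, 16: R7=6-16=-10
after LOAD R7, [R6]: R7=M[112]=-1
after OR R7, 3: R7=(-1)|3=-1
after ADD R6, 4: R6=112+4=116
after SUB R1, 1: R1=4-1=3
CMP R1, 1  (cmp 3,1)
JNZ top: taken
after SUB R7, 9: R7=(-1)-9=-10
after SUB R7, 16: R7=(-10)-16=-26
after LOAD R7, [R6]: R7=M[116]=13
after OR R7, 3: R7=13|3=15
after ADD R6, 4: R6=116+4=120
after SUB R1, 1: R1=3-1=2
CMP R1, 1  (cmp 2,1)
JNZ top: taken
after SUB R7, 9: R7=15-9=6
after SUB R7, 16: R7=6-16=-10
after LOAD R7, [R6]: R7=M[120]=-4
after OR R7, 3: R7=(-4)|3=-1
after ADD R6, 4: R6=120+4=124
after SUB R1, 1: R1=2-1=1
CMP R1, 1  (cmp 1,1)
JNZ top: not taken
after ADD R7, 4: R7=(-1)+4=3
STORE R7, [116] → M[116]=3
halt.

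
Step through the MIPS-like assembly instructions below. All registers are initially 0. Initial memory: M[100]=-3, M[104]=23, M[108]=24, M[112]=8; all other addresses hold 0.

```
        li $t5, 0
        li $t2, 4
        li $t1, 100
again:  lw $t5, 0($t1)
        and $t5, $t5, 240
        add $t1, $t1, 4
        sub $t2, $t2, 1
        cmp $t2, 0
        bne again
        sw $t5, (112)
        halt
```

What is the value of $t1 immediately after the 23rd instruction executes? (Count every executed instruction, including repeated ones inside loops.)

112

after li $t5, 0: $t5=0
after li $t2, 4: $t2=4
after li $t1, 100: $t1=100
after lw $t5, 0($t1): $t5=M[100]=-3
after and $t5, $t5, 240: $t5=(-3)&240=240
after add $t1, $t1, 4: $t1=100+4=104
after sub $t2, $t2, 1: $t2=4-1=3
cmp $t2, 0  (cmp 3,0)
bne again: taken
after lw $t5, 0($t1): $t5=M[104]=23
after and $t5, $t5, 240: $t5=23&240=16
after add $t1, $t1, 4: $t1=104+4=108
after sub $t2, $t2, 1: $t2=3-1=2
cmp $t2, 0  (cmp 2,0)
bne again: taken
after lw $t5, 0($t1): $t5=M[108]=24
after and $t5, $t5, 240: $t5=24&240=16
after add $t1, $t1, 4: $t1=108+4=112
after sub $t2, $t2, 1: $t2=2-1=1
cmp $t2, 0  (cmp 1,0)
bne again: taken
after lw $t5, 0($t1): $t5=M[112]=8
after and $t5, $t5, 240: $t5=8&240=0
After step 23: $t1 = 112.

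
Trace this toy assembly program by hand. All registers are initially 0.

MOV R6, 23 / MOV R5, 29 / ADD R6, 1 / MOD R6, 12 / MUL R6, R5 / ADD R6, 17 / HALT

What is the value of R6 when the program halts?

MOV R6, 23 → R6=23
MOV R5, 29 → R5=29
ADD R6, 1 → R6=23+1=24
MOD R6, 12 → R6=24%12=0
MUL R6, R5 → R6=0*29=0
ADD R6, 17 → R6=0+17=17
halt.

17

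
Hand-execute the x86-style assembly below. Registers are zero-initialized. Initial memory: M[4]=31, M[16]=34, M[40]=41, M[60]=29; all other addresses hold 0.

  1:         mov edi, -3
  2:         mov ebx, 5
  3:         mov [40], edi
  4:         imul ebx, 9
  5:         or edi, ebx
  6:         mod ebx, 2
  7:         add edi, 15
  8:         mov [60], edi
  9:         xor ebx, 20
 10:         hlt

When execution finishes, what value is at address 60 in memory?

12

after mov edi, -3: edi=-3
after mov ebx, 5: ebx=5
mov [40], edi → M[40]=-3
after imul ebx, 9: ebx=5*9=45
after or edi, ebx: edi=(-3)|45=-3
after mod ebx, 2: ebx=45%2=1
after add edi, 15: edi=(-3)+15=12
mov [60], edi → M[60]=12
after xor ebx, 20: ebx=1^20=21
halt.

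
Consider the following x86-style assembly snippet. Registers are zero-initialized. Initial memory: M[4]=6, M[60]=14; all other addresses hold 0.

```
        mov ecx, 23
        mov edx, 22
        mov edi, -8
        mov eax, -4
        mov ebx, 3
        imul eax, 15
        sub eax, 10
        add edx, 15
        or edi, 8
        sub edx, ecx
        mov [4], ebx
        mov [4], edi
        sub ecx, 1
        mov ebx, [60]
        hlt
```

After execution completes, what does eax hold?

-70

ecx=23
edx=22
edi=-8
eax=-4
ebx=3
eax=(-4)*15=-60
eax=(-60)-10=-70
edx=22+15=37
edi=(-8)|8=-8
edx=37-23=14
mov [4], ebx → M[4]=3
mov [4], edi → M[4]=-8
ecx=23-1=22
ebx=M[60]=14
halt.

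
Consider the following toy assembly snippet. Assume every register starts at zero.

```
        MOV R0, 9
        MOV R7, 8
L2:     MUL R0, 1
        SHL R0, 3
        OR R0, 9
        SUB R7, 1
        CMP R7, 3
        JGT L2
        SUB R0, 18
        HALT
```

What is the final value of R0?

299575

after MOV R0, 9: R0=9
after MOV R7, 8: R7=8
after MUL R0, 1: R0=9*1=9
after SHL R0, 3: R0=9<<3=72
after OR R0, 9: R0=72|9=73
after SUB R7, 1: R7=8-1=7
CMP R7, 3  (cmp 7,3)
JGT L2: taken
after MUL R0, 1: R0=73*1=73
after SHL R0, 3: R0=73<<3=584
after OR R0, 9: R0=584|9=585
after SUB R7, 1: R7=7-1=6
CMP R7, 3  (cmp 6,3)
JGT L2: taken
after MUL R0, 1: R0=585*1=585
after SHL R0, 3: R0=585<<3=4680
after OR R0, 9: R0=4680|9=4681
after SUB R7, 1: R7=6-1=5
CMP R7, 3  (cmp 5,3)
JGT L2: taken
after MUL R0, 1: R0=4681*1=4681
after SHL R0, 3: R0=4681<<3=37448
after OR R0, 9: R0=37448|9=37449
after SUB R7, 1: R7=5-1=4
CMP R7, 3  (cmp 4,3)
JGT L2: taken
after MUL R0, 1: R0=37449*1=37449
after SHL R0, 3: R0=37449<<3=299592
after OR R0, 9: R0=299592|9=299593
after SUB R7, 1: R7=4-1=3
CMP R7, 3  (cmp 3,3)
JGT L2: not taken
after SUB R0, 18: R0=299593-18=299575
halt.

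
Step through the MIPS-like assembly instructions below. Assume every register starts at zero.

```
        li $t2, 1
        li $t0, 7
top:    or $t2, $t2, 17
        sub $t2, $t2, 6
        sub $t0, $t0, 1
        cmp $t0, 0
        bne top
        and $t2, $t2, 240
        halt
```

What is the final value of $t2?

li $t2, 1 → $t2=1
li $t0, 7 → $t0=7
or $t2, $t2, 17 → $t2=1|17=17
sub $t2, $t2, 6 → $t2=17-6=11
sub $t0, $t0, 1 → $t0=7-1=6
cmp $t0, 0  (cmp 6,0)
bne top: taken
or $t2, $t2, 17 → $t2=11|17=27
sub $t2, $t2, 6 → $t2=27-6=21
sub $t0, $t0, 1 → $t0=6-1=5
cmp $t0, 0  (cmp 5,0)
bne top: taken
or $t2, $t2, 17 → $t2=21|17=21
sub $t2, $t2, 6 → $t2=21-6=15
sub $t0, $t0, 1 → $t0=5-1=4
cmp $t0, 0  (cmp 4,0)
bne top: taken
or $t2, $t2, 17 → $t2=15|17=31
sub $t2, $t2, 6 → $t2=31-6=25
sub $t0, $t0, 1 → $t0=4-1=3
cmp $t0, 0  (cmp 3,0)
bne top: taken
or $t2, $t2, 17 → $t2=25|17=25
sub $t2, $t2, 6 → $t2=25-6=19
sub $t0, $t0, 1 → $t0=3-1=2
cmp $t0, 0  (cmp 2,0)
bne top: taken
or $t2, $t2, 17 → $t2=19|17=19
sub $t2, $t2, 6 → $t2=19-6=13
sub $t0, $t0, 1 → $t0=2-1=1
cmp $t0, 0  (cmp 1,0)
bne top: taken
or $t2, $t2, 17 → $t2=13|17=29
sub $t2, $t2, 6 → $t2=29-6=23
sub $t0, $t0, 1 → $t0=1-1=0
cmp $t0, 0  (cmp 0,0)
bne top: not taken
and $t2, $t2, 240 → $t2=23&240=16
halt.

16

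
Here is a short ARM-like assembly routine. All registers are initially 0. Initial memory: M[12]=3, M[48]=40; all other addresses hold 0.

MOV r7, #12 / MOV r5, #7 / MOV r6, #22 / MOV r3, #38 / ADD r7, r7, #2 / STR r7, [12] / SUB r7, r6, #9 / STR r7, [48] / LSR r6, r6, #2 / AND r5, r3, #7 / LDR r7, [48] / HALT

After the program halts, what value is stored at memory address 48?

13

after MOV r7, #12: r7=12
after MOV r5, #7: r5=7
after MOV r6, #22: r6=22
after MOV r3, #38: r3=38
after ADD r7, r7, #2: r7=12+2=14
STR r7, [12] → M[12]=14
after SUB r7, r6, #9: r7=22-9=13
STR r7, [48] → M[48]=13
after LSR r6, r6, #2: r6=22>>2=5
after AND r5, r3, #7: r5=38&7=6
after LDR r7, [48]: r7=M[48]=13
halt.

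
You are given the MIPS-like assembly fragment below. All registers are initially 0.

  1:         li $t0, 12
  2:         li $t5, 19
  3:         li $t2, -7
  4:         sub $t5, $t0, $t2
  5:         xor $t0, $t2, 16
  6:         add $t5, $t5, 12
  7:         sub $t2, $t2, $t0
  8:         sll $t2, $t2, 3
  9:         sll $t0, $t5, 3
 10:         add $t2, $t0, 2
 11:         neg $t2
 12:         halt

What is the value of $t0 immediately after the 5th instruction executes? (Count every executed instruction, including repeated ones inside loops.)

$t0=12
$t5=19
$t2=-7
$t5=12-(-7)=19
$t0=(-7)^16=-23
After step 5: $t0 = -23.

-23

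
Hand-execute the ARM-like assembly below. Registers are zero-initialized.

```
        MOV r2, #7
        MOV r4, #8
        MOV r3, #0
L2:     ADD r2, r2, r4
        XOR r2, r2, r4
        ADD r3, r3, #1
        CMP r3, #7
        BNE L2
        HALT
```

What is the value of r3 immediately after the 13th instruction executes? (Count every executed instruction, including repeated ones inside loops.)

MOV r2, #7 → r2=7
MOV r4, #8 → r4=8
MOV r3, #0 → r3=0
ADD r2, r2, r4 → r2=7+8=15
XOR r2, r2, r4 → r2=15^8=7
ADD r3, r3, #1 → r3=0+1=1
CMP r3, #7  (cmp 1,7)
BNE L2: taken
ADD r2, r2, r4 → r2=7+8=15
XOR r2, r2, r4 → r2=15^8=7
ADD r3, r3, #1 → r3=1+1=2
CMP r3, #7  (cmp 2,7)
BNE L2: taken
After step 13: r3 = 2.

2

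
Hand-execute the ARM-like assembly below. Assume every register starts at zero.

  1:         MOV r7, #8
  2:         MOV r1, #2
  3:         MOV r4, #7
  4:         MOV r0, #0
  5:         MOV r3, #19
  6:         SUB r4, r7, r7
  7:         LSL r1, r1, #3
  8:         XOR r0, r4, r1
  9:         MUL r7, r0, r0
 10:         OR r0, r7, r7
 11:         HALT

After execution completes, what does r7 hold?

r7=8
r1=2
r4=7
r0=0
r3=19
r4=8-8=0
r1=2<<3=16
r0=0^16=16
r7=16*16=256
r0=256|256=256
halt.

256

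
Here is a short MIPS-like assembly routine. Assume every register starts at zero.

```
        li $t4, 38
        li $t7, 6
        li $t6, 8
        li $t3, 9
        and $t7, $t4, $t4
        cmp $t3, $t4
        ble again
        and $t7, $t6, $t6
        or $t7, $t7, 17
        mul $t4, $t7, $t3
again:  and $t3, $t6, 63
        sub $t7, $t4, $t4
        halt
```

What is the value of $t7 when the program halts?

after li $t4, 38: $t4=38
after li $t7, 6: $t7=6
after li $t6, 8: $t6=8
after li $t3, 9: $t3=9
after and $t7, $t4, $t4: $t7=38&38=38
cmp $t3, $t4  (cmp 9,38)
ble again: taken
after and $t3, $t6, 63: $t3=8&63=8
after sub $t7, $t4, $t4: $t7=38-38=0
halt.

0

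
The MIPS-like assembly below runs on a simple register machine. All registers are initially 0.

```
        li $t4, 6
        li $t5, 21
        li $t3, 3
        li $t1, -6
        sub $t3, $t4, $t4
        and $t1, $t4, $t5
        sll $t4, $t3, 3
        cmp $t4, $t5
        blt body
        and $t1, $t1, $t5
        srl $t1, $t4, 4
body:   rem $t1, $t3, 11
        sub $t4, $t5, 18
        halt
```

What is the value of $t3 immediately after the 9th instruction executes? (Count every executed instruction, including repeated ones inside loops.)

after li $t4, 6: $t4=6
after li $t5, 21: $t5=21
after li $t3, 3: $t3=3
after li $t1, -6: $t1=-6
after sub $t3, $t4, $t4: $t3=6-6=0
after and $t1, $t4, $t5: $t1=6&21=4
after sll $t4, $t3, 3: $t4=0<<3=0
cmp $t4, $t5  (cmp 0,21)
blt body: taken
After step 9: $t3 = 0.

0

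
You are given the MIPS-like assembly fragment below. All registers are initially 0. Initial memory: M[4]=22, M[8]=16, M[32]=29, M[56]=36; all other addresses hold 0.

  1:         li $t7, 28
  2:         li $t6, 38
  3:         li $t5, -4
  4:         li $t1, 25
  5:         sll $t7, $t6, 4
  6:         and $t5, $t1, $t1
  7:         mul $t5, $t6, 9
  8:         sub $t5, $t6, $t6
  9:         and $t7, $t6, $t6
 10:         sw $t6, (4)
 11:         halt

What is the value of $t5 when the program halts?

$t7=28
$t6=38
$t5=-4
$t1=25
$t7=38<<4=608
$t5=25&25=25
$t5=38*9=342
$t5=38-38=0
$t7=38&38=38
sw $t6, (4) → M[4]=38
halt.

0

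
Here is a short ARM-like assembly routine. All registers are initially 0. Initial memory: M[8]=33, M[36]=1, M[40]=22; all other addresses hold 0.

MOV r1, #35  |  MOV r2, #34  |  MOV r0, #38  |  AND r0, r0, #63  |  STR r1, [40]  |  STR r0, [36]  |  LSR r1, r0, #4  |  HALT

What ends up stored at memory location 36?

38

r1=35
r2=34
r0=38
r0=38&63=38
STR r1, [40] → M[40]=35
STR r0, [36] → M[36]=38
r1=38>>4=2
halt.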